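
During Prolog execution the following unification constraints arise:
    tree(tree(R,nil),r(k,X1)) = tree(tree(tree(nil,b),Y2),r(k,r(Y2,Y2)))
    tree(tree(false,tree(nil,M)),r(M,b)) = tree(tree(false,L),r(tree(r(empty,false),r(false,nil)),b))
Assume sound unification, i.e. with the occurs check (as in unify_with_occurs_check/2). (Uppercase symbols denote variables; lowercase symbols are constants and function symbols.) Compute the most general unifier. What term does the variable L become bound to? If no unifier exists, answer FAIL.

tree(nil,tree(r(empty,false),r(false,nil)))

Decompose tree/2: tree(R,nil) = tree(tree(nil,b),Y2),  r(k,X1) = r(k,r(Y2,Y2)).
Decompose tree/2: R = tree(nil,b),  nil = Y2.
Bind R := tree(nil,b); no other remaining equation mentions R.
Bind Y2 := nil; substituting into the one remaining equation that mentions Y2 gives: r(k,X1) = r(k,r(nil,nil)).
Decompose r/2: k = k,  X1 = r(nil,nil).
Delete trivial equation k = k.
Bind X1 := r(nil,nil); no other remaining equation mentions X1.
Decompose tree/2: tree(false,tree(nil,M)) = tree(false,L),  r(M,b) = r(tree(r(empty,false),r(false,nil)),b).
Decompose tree/2: false = false,  tree(nil,M) = L.
Delete trivial equation false = false.
Bind L := tree(nil,M); no other remaining equation mentions L.
Decompose r/2: M = tree(r(empty,false),r(false,nil)),  b = b.
Bind M := tree(r(empty,false),r(false,nil)); no other remaining equation mentions M. Substituting into the earlier binding gives L := tree(nil,tree(r(empty,false),r(false,nil))).
Delete trivial equation b = b.
MGU = { R ↦ tree(nil,b), Y2 ↦ nil, X1 ↦ r(nil,nil), L ↦ tree(nil,tree(r(empty,false),r(false,nil))), M ↦ tree(r(empty,false),r(false,nil)) }, so L ↦ tree(nil,tree(r(empty,false),r(false,nil))).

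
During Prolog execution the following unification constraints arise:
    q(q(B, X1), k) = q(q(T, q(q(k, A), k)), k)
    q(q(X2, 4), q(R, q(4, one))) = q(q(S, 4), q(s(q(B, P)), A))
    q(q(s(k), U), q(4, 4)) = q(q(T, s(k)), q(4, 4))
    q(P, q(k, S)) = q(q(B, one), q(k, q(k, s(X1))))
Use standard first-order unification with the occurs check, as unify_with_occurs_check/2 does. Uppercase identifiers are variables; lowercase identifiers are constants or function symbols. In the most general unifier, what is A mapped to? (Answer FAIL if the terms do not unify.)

q(4, one)

Decompose q/2: q(B, X1) = q(T, q(q(k, A), k)),  k = k.
Decompose q/2: B = T,  X1 = q(q(k, A), k).
Bind B := T; substituting into the 2 remaining equations that mention B gives: q(q(X2, 4), q(R, q(4, one))) = q(q(S, 4), q(s(q(T, P)), A)),  q(P, q(k, S)) = q(q(T, one), q(k, q(k, s(X1)))).
Bind X1 := q(q(k, A), k); substituting into the one remaining equation that mentions X1 gives: q(P, q(k, S)) = q(q(T, one), q(k, q(k, s(q(q(k, A), k))))).
Delete trivial equation k = k.
Decompose q/2: q(X2, 4) = q(S, 4),  q(R, q(4, one)) = q(s(q(T, P)), A).
Decompose q/2: X2 = S,  4 = 4.
Bind X2 := S; no other remaining equation mentions X2.
Delete trivial equation 4 = 4.
Decompose q/2: R = s(q(T, P)),  q(4, one) = A.
Bind R := s(q(T, P)); no other remaining equation mentions R.
Bind A := q(4, one); substituting into the one remaining equation that mentions A gives: q(P, q(k, S)) = q(q(T, one), q(k, q(k, s(q(q(k, q(4, one)), k))))). Substituting into the earlier binding gives X1 := q(q(k, q(4, one)), k).
Decompose q/2: q(s(k), U) = q(T, s(k)),  q(4, 4) = q(4, 4).
Decompose q/2: s(k) = T,  U = s(k).
Bind T := s(k); substituting into the one remaining equation that mentions T gives: q(P, q(k, S)) = q(q(s(k), one), q(k, q(k, s(q(q(k, q(4, one)), k))))). Substituting into the earlier bindings gives B := s(k), R := s(q(s(k), P)).
Bind U := s(k); no other remaining equation mentions U.
Delete trivial equation q(4, 4) = q(4, 4).
Decompose q/2: P = q(s(k), one),  q(k, S) = q(k, q(k, s(q(q(k, q(4, one)), k)))).
Bind P := q(s(k), one); no other remaining equation mentions P. Substituting into the earlier binding gives R := s(q(s(k), q(s(k), one))).
Decompose q/2: k = k,  S = q(k, s(q(q(k, q(4, one)), k))).
Delete trivial equation k = k.
Bind S := q(k, s(q(q(k, q(4, one)), k))). Substituting into the earlier binding gives X2 := q(k, s(q(q(k, q(4, one)), k))).
MGU = { B = s(k), X1 = q(q(k, q(4, one)), k), X2 = q(k, s(q(q(k, q(4, one)), k))), R = s(q(s(k), q(s(k), one))), A = q(4, one), T = s(k), U = s(k), P = q(s(k), one), S = q(k, s(q(q(k, q(4, one)), k))) }, so A = q(4, one).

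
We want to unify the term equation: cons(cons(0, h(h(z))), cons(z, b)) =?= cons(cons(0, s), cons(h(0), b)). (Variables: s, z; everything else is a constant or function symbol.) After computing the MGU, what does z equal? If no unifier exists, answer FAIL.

Decompose cons/2: cons(0, h(h(z))) =?= cons(0, s),  cons(z, b) =?= cons(h(0), b).
Decompose cons/2: 0 =?= 0,  h(h(z)) =?= s.
Delete trivial equation 0 =?= 0.
Bind s := h(h(z)); no other remaining equation mentions s.
Decompose cons/2: z =?= h(0),  b =?= b.
Bind z := h(0); no other remaining equation mentions z. Substituting into the earlier binding gives s := h(h(h(0))).
Delete trivial equation b =?= b.
MGU = { s ↦ h(h(h(0))), z ↦ h(0) }, so z ↦ h(0).

h(0)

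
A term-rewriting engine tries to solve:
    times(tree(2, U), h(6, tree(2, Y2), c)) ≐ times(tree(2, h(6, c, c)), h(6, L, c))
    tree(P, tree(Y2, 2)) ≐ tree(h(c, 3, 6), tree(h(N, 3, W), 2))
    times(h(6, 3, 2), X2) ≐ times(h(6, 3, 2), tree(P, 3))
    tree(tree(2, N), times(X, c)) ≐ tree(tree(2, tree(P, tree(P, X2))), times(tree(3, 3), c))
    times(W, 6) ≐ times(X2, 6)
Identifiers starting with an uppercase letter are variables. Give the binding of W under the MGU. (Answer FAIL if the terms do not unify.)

tree(h(c, 3, 6), 3)

Decompose times/2: tree(2, U) ≐ tree(2, h(6, c, c)),  h(6, tree(2, Y2), c) ≐ h(6, L, c).
Decompose tree/2: 2 ≐ 2,  U ≐ h(6, c, c).
Delete trivial equation 2 ≐ 2.
Bind U := h(6, c, c); no other remaining equation mentions U.
Decompose h/3: 6 ≐ 6,  tree(2, Y2) ≐ L,  c ≐ c.
Delete trivial equation 6 ≐ 6.
Bind L := tree(2, Y2); no other remaining equation mentions L.
Delete trivial equation c ≐ c.
Decompose tree/2: P ≐ h(c, 3, 6),  tree(Y2, 2) ≐ tree(h(N, 3, W), 2).
Bind P := h(c, 3, 6); substituting into the 2 remaining equations that mention P gives: times(h(6, 3, 2), X2) ≐ times(h(6, 3, 2), tree(h(c, 3, 6), 3)),  tree(tree(2, N), times(X, c)) ≐ tree(tree(2, tree(h(c, 3, 6), tree(h(c, 3, 6), X2))), times(tree(3, 3), c)).
Decompose tree/2: Y2 ≐ h(N, 3, W),  2 ≐ 2.
Bind Y2 := h(N, 3, W); no other remaining equation mentions Y2. Substituting into the earlier binding gives L := tree(2, h(N, 3, W)).
Delete trivial equation 2 ≐ 2.
Decompose times/2: h(6, 3, 2) ≐ h(6, 3, 2),  X2 ≐ tree(h(c, 3, 6), 3).
Delete trivial equation h(6, 3, 2) ≐ h(6, 3, 2).
Bind X2 := tree(h(c, 3, 6), 3); substituting into the remaining equations gives: tree(tree(2, N), times(X, c)) ≐ tree(tree(2, tree(h(c, 3, 6), tree(h(c, 3, 6), tree(h(c, 3, 6), 3)))), times(tree(3, 3), c)),  times(W, 6) ≐ times(tree(h(c, 3, 6), 3), 6).
Decompose tree/2: tree(2, N) ≐ tree(2, tree(h(c, 3, 6), tree(h(c, 3, 6), tree(h(c, 3, 6), 3)))),  times(X, c) ≐ times(tree(3, 3), c).
Decompose tree/2: 2 ≐ 2,  N ≐ tree(h(c, 3, 6), tree(h(c, 3, 6), tree(h(c, 3, 6), 3))).
Delete trivial equation 2 ≐ 2.
Bind N := tree(h(c, 3, 6), tree(h(c, 3, 6), tree(h(c, 3, 6), 3))); no other remaining equation mentions N. Substituting into the earlier bindings gives L := tree(2, h(tree(h(c, 3, 6), tree(h(c, 3, 6), tree(h(c, 3, 6), 3))), 3, W)), Y2 := h(tree(h(c, 3, 6), tree(h(c, 3, 6), tree(h(c, 3, 6), 3))), 3, W).
Decompose times/2: X ≐ tree(3, 3),  c ≐ c.
Bind X := tree(3, 3); no other remaining equation mentions X.
Delete trivial equation c ≐ c.
Decompose times/2: W ≐ tree(h(c, 3, 6), 3),  6 ≐ 6.
Bind W := tree(h(c, 3, 6), 3); no other remaining equation mentions W. Substituting into the earlier bindings gives L := tree(2, h(tree(h(c, 3, 6), tree(h(c, 3, 6), tree(h(c, 3, 6), 3))), 3, tree(h(c, 3, 6), 3))), Y2 := h(tree(h(c, 3, 6), tree(h(c, 3, 6), tree(h(c, 3, 6), 3))), 3, tree(h(c, 3, 6), 3)).
Delete trivial equation 6 ≐ 6.
MGU = { U -> h(6, c, c), L -> tree(2, h(tree(h(c, 3, 6), tree(h(c, 3, 6), tree(h(c, 3, 6), 3))), 3, tree(h(c, 3, 6), 3))), P -> h(c, 3, 6), Y2 -> h(tree(h(c, 3, 6), tree(h(c, 3, 6), tree(h(c, 3, 6), 3))), 3, tree(h(c, 3, 6), 3)), X2 -> tree(h(c, 3, 6), 3), N -> tree(h(c, 3, 6), tree(h(c, 3, 6), tree(h(c, 3, 6), 3))), X -> tree(3, 3), W -> tree(h(c, 3, 6), 3) }, so W -> tree(h(c, 3, 6), 3).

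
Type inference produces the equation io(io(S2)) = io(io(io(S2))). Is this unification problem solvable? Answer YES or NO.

Decompose io/1: io(S2) = io(io(S2)).
Decompose io/1: S2 = io(S2).
Occurs check fails: S2 occurs in io(S2); the equation S2 = io(S2) has no finite solution.

NO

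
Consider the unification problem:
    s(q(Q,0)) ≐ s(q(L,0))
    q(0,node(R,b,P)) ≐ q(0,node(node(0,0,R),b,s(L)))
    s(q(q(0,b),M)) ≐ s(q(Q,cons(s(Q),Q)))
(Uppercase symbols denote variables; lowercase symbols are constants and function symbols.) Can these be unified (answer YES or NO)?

Decompose s/1: q(Q,0) ≐ q(L,0).
Decompose q/2: Q ≐ L,  0 ≐ 0.
Bind Q := L; substituting into the one remaining equation that mentions Q gives: s(q(q(0,b),M)) ≐ s(q(L,cons(s(L),L))).
Delete trivial equation 0 ≐ 0.
Decompose q/2: 0 ≐ 0,  node(R,b,P) ≐ node(node(0,0,R),b,s(L)).
Delete trivial equation 0 ≐ 0.
Decompose node/3: R ≐ node(0,0,R),  b ≐ b,  P ≐ s(L).
Occurs check fails: R occurs in node(0,0,R); the equation R ≐ node(0,0,R) has no finite solution.

NO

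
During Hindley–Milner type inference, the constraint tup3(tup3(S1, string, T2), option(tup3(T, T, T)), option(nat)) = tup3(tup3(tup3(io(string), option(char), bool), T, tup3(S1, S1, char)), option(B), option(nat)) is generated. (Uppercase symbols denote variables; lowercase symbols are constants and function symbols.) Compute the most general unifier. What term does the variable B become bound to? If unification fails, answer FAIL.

tup3(string, string, string)

Decompose tup3/3: tup3(S1, string, T2) = tup3(tup3(io(string), option(char), bool), T, tup3(S1, S1, char)),  option(tup3(T, T, T)) = option(B),  option(nat) = option(nat).
Decompose tup3/3: S1 = tup3(io(string), option(char), bool),  string = T,  T2 = tup3(S1, S1, char).
Bind S1 := tup3(io(string), option(char), bool); substituting into the one remaining equation that mentions S1 gives: T2 = tup3(tup3(io(string), option(char), bool), tup3(io(string), option(char), bool), char).
Bind T := string; substituting into the one remaining equation that mentions T gives: option(tup3(string, string, string)) = option(B).
Bind T2 := tup3(tup3(io(string), option(char), bool), tup3(io(string), option(char), bool), char); no other remaining equation mentions T2.
Decompose option/1: tup3(string, string, string) = B.
Bind B := tup3(string, string, string); no other remaining equation mentions B.
Delete trivial equation option(nat) = option(nat).
MGU = { S1 -> tup3(io(string), option(char), bool), T -> string, T2 -> tup3(tup3(io(string), option(char), bool), tup3(io(string), option(char), bool), char), B -> tup3(string, string, string) }, so B -> tup3(string, string, string).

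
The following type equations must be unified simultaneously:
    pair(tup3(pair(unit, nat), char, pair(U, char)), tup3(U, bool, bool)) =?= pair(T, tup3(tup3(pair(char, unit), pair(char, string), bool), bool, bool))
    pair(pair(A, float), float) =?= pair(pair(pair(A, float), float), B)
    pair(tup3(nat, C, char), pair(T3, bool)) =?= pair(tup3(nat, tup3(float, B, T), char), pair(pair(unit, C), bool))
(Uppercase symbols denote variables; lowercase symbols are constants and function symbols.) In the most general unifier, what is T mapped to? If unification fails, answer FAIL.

Decompose pair/2: tup3(pair(unit, nat), char, pair(U, char)) =?= T,  tup3(U, bool, bool) =?= tup3(tup3(pair(char, unit), pair(char, string), bool), bool, bool).
Bind T := tup3(pair(unit, nat), char, pair(U, char)); substituting into the one remaining equation that mentions T gives: pair(tup3(nat, C, char), pair(T3, bool)) =?= pair(tup3(nat, tup3(float, B, tup3(pair(unit, nat), char, pair(U, char))), char), pair(pair(unit, C), bool)).
Decompose tup3/3: U =?= tup3(pair(char, unit), pair(char, string), bool),  bool =?= bool,  bool =?= bool.
Bind U := tup3(pair(char, unit), pair(char, string), bool); substituting into the one remaining equation that mentions U gives: pair(tup3(nat, C, char), pair(T3, bool)) =?= pair(tup3(nat, tup3(float, B, tup3(pair(unit, nat), char, pair(tup3(pair(char, unit), pair(char, string), bool), char))), char), pair(pair(unit, C), bool)). Substituting into the earlier binding gives T := tup3(pair(unit, nat), char, pair(tup3(pair(char, unit), pair(char, string), bool), char)).
Delete trivial equation bool =?= bool.
Delete trivial equation bool =?= bool.
Decompose pair/2: pair(A, float) =?= pair(pair(A, float), float),  float =?= B.
Decompose pair/2: A =?= pair(A, float),  float =?= float.
Occurs check fails: A occurs in pair(A, float); the equation A =?= pair(A, float) has no finite solution.

FAIL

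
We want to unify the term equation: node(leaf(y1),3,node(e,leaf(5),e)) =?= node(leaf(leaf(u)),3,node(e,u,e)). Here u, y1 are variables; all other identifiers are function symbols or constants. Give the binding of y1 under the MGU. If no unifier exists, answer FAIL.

Decompose node/3: leaf(y1) =?= leaf(leaf(u)),  3 =?= 3,  node(e,leaf(5),e) =?= node(e,u,e).
Decompose leaf/1: y1 =?= leaf(u).
Bind y1 := leaf(u); no other remaining equation mentions y1.
Delete trivial equation 3 =?= 3.
Decompose node/3: e =?= e,  leaf(5) =?= u,  e =?= e.
Delete trivial equation e =?= e.
Bind u := leaf(5); no other remaining equation mentions u. Substituting into the earlier binding gives y1 := leaf(leaf(5)).
Delete trivial equation e =?= e.
MGU = { y1 := leaf(leaf(5)), u := leaf(5) }, so y1 := leaf(leaf(5)).

leaf(leaf(5))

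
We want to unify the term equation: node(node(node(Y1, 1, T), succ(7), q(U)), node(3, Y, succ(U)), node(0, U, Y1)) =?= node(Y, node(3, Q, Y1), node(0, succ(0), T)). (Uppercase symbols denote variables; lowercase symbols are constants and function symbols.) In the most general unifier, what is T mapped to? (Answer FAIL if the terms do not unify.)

succ(succ(0))

Decompose node/3: node(node(Y1, 1, T), succ(7), q(U)) =?= Y,  node(3, Y, succ(U)) =?= node(3, Q, Y1),  node(0, U, Y1) =?= node(0, succ(0), T).
Bind Y := node(node(Y1, 1, T), succ(7), q(U)); substituting into the one remaining equation that mentions Y gives: node(3, node(node(Y1, 1, T), succ(7), q(U)), succ(U)) =?= node(3, Q, Y1).
Decompose node/3: 3 =?= 3,  node(node(Y1, 1, T), succ(7), q(U)) =?= Q,  succ(U) =?= Y1.
Delete trivial equation 3 =?= 3.
Bind Q := node(node(Y1, 1, T), succ(7), q(U)); no other remaining equation mentions Q.
Bind Y1 := succ(U); substituting into the remaining equation gives: node(0, U, succ(U)) =?= node(0, succ(0), T). Substituting into the earlier bindings gives Y := node(node(succ(U), 1, T), succ(7), q(U)), Q := node(node(succ(U), 1, T), succ(7), q(U)).
Decompose node/3: 0 =?= 0,  U =?= succ(0),  succ(U) =?= T.
Delete trivial equation 0 =?= 0.
Bind U := succ(0); substituting into the remaining equation gives: succ(succ(0)) =?= T. Substituting into the earlier bindings gives Y := node(node(succ(succ(0)), 1, T), succ(7), q(succ(0))), Q := node(node(succ(succ(0)), 1, T), succ(7), q(succ(0))), Y1 := succ(succ(0)).
Bind T := succ(succ(0)). Substituting into the earlier bindings gives Y := node(node(succ(succ(0)), 1, succ(succ(0))), succ(7), q(succ(0))), Q := node(node(succ(succ(0)), 1, succ(succ(0))), succ(7), q(succ(0))).
MGU = { Y := node(node(succ(succ(0)), 1, succ(succ(0))), succ(7), q(succ(0))), Q := node(node(succ(succ(0)), 1, succ(succ(0))), succ(7), q(succ(0))), Y1 := succ(succ(0)), U := succ(0), T := succ(succ(0)) }, so T := succ(succ(0)).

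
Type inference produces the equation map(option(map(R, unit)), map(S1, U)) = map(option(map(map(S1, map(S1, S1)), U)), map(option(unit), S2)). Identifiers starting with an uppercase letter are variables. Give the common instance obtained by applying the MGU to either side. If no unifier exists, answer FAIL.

Decompose map/2: option(map(R, unit)) = option(map(map(S1, map(S1, S1)), U)),  map(S1, U) = map(option(unit), S2).
Decompose option/1: map(R, unit) = map(map(S1, map(S1, S1)), U).
Decompose map/2: R = map(S1, map(S1, S1)),  unit = U.
Bind R := map(S1, map(S1, S1)); no other remaining equation mentions R.
Bind U := unit; substituting into the remaining equation gives: map(S1, unit) = map(option(unit), S2).
Decompose map/2: S1 = option(unit),  unit = S2.
Bind S1 := option(unit); no other remaining equation mentions S1. Substituting into the earlier binding gives R := map(option(unit), map(option(unit), option(unit))).
Bind S2 := unit.
Applying the MGU to either side gives map(option(map(map(option(unit), map(option(unit), option(unit))), unit)), map(option(unit), unit)).

map(option(map(map(option(unit), map(option(unit), option(unit))), unit)), map(option(unit), unit))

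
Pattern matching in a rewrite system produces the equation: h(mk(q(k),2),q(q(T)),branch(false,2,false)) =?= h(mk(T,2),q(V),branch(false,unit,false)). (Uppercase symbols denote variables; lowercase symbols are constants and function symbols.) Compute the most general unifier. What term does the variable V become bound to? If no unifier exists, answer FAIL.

FAIL

Decompose h/3: mk(q(k),2) =?= mk(T,2),  q(q(T)) =?= q(V),  branch(false,2,false) =?= branch(false,unit,false).
Decompose mk/2: q(k) =?= T,  2 =?= 2.
Bind T := q(k); substituting into the one remaining equation that mentions T gives: q(q(q(k))) =?= q(V).
Delete trivial equation 2 =?= 2.
Decompose q/1: q(q(k)) =?= V.
Bind V := q(q(k)); no other remaining equation mentions V.
Decompose branch/3: false =?= false,  2 =?= unit,  false =?= false.
Delete trivial equation false =?= false.
Clash: constants 2 and unit differ; no unifier exists.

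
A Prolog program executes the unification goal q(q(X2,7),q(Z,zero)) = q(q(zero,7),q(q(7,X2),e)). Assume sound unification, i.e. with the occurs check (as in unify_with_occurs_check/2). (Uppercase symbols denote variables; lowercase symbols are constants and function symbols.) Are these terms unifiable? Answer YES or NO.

NO

Decompose q/2: q(X2,7) = q(zero,7),  q(Z,zero) = q(q(7,X2),e).
Decompose q/2: X2 = zero,  7 = 7.
Bind X2 := zero; substituting into the one remaining equation that mentions X2 gives: q(Z,zero) = q(q(7,zero),e).
Delete trivial equation 7 = 7.
Decompose q/2: Z = q(7,zero),  zero = e.
Bind Z := q(7,zero); no other remaining equation mentions Z.
Clash: constants zero and e differ; no unifier exists.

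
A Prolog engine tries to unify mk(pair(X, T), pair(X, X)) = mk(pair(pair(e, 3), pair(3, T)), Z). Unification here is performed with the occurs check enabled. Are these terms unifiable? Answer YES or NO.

NO

Decompose mk/2: pair(X, T) = pair(pair(e, 3), pair(3, T)),  pair(X, X) = Z.
Decompose pair/2: X = pair(e, 3),  T = pair(3, T).
Bind X := pair(e, 3); substituting into the one remaining equation that mentions X gives: pair(pair(e, 3), pair(e, 3)) = Z.
Occurs check fails: T occurs in pair(3, T); the equation T = pair(3, T) has no finite solution.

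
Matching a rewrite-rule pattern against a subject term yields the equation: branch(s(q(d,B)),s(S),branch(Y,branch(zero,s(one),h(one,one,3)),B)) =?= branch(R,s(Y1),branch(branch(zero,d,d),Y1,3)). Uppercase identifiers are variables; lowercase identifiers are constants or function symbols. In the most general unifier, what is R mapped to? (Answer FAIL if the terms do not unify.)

s(q(d,3))

Decompose branch/3: s(q(d,B)) =?= R,  s(S) =?= s(Y1),  branch(Y,branch(zero,s(one),h(one,one,3)),B) =?= branch(branch(zero,d,d),Y1,3).
Bind R := s(q(d,B)); no other remaining equation mentions R.
Decompose s/1: S =?= Y1.
Bind S := Y1; no other remaining equation mentions S.
Decompose branch/3: Y =?= branch(zero,d,d),  branch(zero,s(one),h(one,one,3)) =?= Y1,  B =?= 3.
Bind Y := branch(zero,d,d); no other remaining equation mentions Y.
Bind Y1 := branch(zero,s(one),h(one,one,3)); no other remaining equation mentions Y1. Substituting into the earlier binding gives S := branch(zero,s(one),h(one,one,3)).
Bind B := 3. Substituting into the earlier binding gives R := s(q(d,3)).
MGU = { R := s(q(d,3)), S := branch(zero,s(one),h(one,one,3)), Y := branch(zero,d,d), Y1 := branch(zero,s(one),h(one,one,3)), B := 3 }, so R := s(q(d,3)).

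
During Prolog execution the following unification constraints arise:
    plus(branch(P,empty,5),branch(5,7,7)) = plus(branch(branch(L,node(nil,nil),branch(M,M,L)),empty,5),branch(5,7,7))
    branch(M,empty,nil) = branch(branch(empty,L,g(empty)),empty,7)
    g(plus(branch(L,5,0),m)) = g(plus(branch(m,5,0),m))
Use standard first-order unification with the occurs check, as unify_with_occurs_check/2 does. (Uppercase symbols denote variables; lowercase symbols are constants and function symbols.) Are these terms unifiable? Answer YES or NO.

NO

Decompose plus/2: branch(P,empty,5) = branch(branch(L,node(nil,nil),branch(M,M,L)),empty,5),  branch(5,7,7) = branch(5,7,7).
Decompose branch/3: P = branch(L,node(nil,nil),branch(M,M,L)),  empty = empty,  5 = 5.
Bind P := branch(L,node(nil,nil),branch(M,M,L)); no other remaining equation mentions P.
Delete trivial equation empty = empty.
Delete trivial equation 5 = 5.
Delete trivial equation branch(5,7,7) = branch(5,7,7).
Decompose branch/3: M = branch(empty,L,g(empty)),  empty = empty,  nil = 7.
Bind M := branch(empty,L,g(empty)); no other remaining equation mentions M. Substituting into the earlier binding gives P := branch(L,node(nil,nil),branch(branch(empty,L,g(empty)),branch(empty,L,g(empty)),L)).
Delete trivial equation empty = empty.
Clash: constants nil and 7 differ; no unifier exists.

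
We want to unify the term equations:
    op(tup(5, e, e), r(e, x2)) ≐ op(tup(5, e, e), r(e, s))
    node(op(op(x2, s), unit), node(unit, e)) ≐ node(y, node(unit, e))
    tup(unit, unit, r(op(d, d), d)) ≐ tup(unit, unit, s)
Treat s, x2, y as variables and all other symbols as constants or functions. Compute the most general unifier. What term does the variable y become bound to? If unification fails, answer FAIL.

op(op(r(op(d, d), d), r(op(d, d), d)), unit)

Decompose op/2: tup(5, e, e) ≐ tup(5, e, e),  r(e, x2) ≐ r(e, s).
Delete trivial equation tup(5, e, e) ≐ tup(5, e, e).
Decompose r/2: e ≐ e,  x2 ≐ s.
Delete trivial equation e ≐ e.
Bind x2 := s; substituting into the one remaining equation that mentions x2 gives: node(op(op(s, s), unit), node(unit, e)) ≐ node(y, node(unit, e)).
Decompose node/2: op(op(s, s), unit) ≐ y,  node(unit, e) ≐ node(unit, e).
Bind y := op(op(s, s), unit); no other remaining equation mentions y.
Delete trivial equation node(unit, e) ≐ node(unit, e).
Decompose tup/3: unit ≐ unit,  unit ≐ unit,  r(op(d, d), d) ≐ s.
Delete trivial equation unit ≐ unit.
Delete trivial equation unit ≐ unit.
Bind s := r(op(d, d), d). Substituting into the earlier bindings gives x2 := r(op(d, d), d), y := op(op(r(op(d, d), d), r(op(d, d), d)), unit).
MGU = { x2 := r(op(d, d), d), y := op(op(r(op(d, d), d), r(op(d, d), d)), unit), s := r(op(d, d), d) }, so y := op(op(r(op(d, d), d), r(op(d, d), d)), unit).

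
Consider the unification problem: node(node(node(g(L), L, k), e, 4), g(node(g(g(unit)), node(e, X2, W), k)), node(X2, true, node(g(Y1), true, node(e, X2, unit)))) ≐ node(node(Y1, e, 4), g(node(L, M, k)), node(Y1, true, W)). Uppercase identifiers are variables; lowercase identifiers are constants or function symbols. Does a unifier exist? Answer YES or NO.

YES

Decompose node/3: node(node(g(L), L, k), e, 4) ≐ node(Y1, e, 4),  g(node(g(g(unit)), node(e, X2, W), k)) ≐ g(node(L, M, k)),  node(X2, true, node(g(Y1), true, node(e, X2, unit))) ≐ node(Y1, true, W).
Decompose node/3: node(g(L), L, k) ≐ Y1,  e ≐ e,  4 ≐ 4.
Bind Y1 := node(g(L), L, k); substituting into the one remaining equation that mentions Y1 gives: node(X2, true, node(g(node(g(L), L, k)), true, node(e, X2, unit))) ≐ node(node(g(L), L, k), true, W).
Delete trivial equation e ≐ e.
Delete trivial equation 4 ≐ 4.
Decompose g/1: node(g(g(unit)), node(e, X2, W), k) ≐ node(L, M, k).
Decompose node/3: g(g(unit)) ≐ L,  node(e, X2, W) ≐ M,  k ≐ k.
Bind L := g(g(unit)); substituting into the one remaining equation that mentions L gives: node(X2, true, node(g(node(g(g(g(unit))), g(g(unit)), k)), true, node(e, X2, unit))) ≐ node(node(g(g(g(unit))), g(g(unit)), k), true, W). Substituting into the earlier binding gives Y1 := node(g(g(g(unit))), g(g(unit)), k).
Bind M := node(e, X2, W); no other remaining equation mentions M.
Delete trivial equation k ≐ k.
Decompose node/3: X2 ≐ node(g(g(g(unit))), g(g(unit)), k),  true ≐ true,  node(g(node(g(g(g(unit))), g(g(unit)), k)), true, node(e, X2, unit)) ≐ W.
Bind X2 := node(g(g(g(unit))), g(g(unit)), k); substituting into the one remaining equation that mentions X2 gives: node(g(node(g(g(g(unit))), g(g(unit)), k)), true, node(e, node(g(g(g(unit))), g(g(unit)), k), unit)) ≐ W. Substituting into the earlier binding gives M := node(e, node(g(g(g(unit))), g(g(unit)), k), W).
Delete trivial equation true ≐ true.
Bind W := node(g(node(g(g(g(unit))), g(g(unit)), k)), true, node(e, node(g(g(g(unit))), g(g(unit)), k), unit)). Substituting into the earlier binding gives M := node(e, node(g(g(g(unit))), g(g(unit)), k), node(g(node(g(g(g(unit))), g(g(unit)), k)), true, node(e, node(g(g(g(unit))), g(g(unit)), k), unit))).
No equations remain and no clash or occurs-check failure arose, so a unifier exists.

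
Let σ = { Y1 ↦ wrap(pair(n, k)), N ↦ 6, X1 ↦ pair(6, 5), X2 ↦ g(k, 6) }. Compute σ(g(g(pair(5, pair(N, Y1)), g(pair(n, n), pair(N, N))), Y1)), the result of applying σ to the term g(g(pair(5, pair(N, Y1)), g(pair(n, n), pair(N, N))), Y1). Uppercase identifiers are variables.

g(g(pair(5, pair(6, wrap(pair(n, k)))), g(pair(n, n), pair(6, 6))), wrap(pair(n, k)))

Replace each occurrence of Y1 with wrap(pair(n, k)).
Replace each occurrence of N with 6.
Result: g(g(pair(5, pair(6, wrap(pair(n, k)))), g(pair(n, n), pair(6, 6))), wrap(pair(n, k))).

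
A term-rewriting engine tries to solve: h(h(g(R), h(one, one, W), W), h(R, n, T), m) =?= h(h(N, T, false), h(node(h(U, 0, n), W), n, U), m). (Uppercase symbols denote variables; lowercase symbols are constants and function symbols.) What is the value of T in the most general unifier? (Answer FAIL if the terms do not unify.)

Decompose h/3: h(g(R), h(one, one, W), W) =?= h(N, T, false),  h(R, n, T) =?= h(node(h(U, 0, n), W), n, U),  m =?= m.
Decompose h/3: g(R) =?= N,  h(one, one, W) =?= T,  W =?= false.
Bind N := g(R); no other remaining equation mentions N.
Bind T := h(one, one, W); substituting into the one remaining equation that mentions T gives: h(R, n, h(one, one, W)) =?= h(node(h(U, 0, n), W), n, U).
Bind W := false; substituting into the one remaining equation that mentions W gives: h(R, n, h(one, one, false)) =?= h(node(h(U, 0, n), false), n, U). Substituting into the earlier binding gives T := h(one, one, false).
Decompose h/3: R =?= node(h(U, 0, n), false),  n =?= n,  h(one, one, false) =?= U.
Bind R := node(h(U, 0, n), false); no other remaining equation mentions R. Substituting into the earlier binding gives N := g(node(h(U, 0, n), false)).
Delete trivial equation n =?= n.
Bind U := h(one, one, false); no other remaining equation mentions U. Substituting into the earlier bindings gives N := g(node(h(h(one, one, false), 0, n), false)), R := node(h(h(one, one, false), 0, n), false).
Delete trivial equation m =?= m.
MGU = { N ↦ g(node(h(h(one, one, false), 0, n), false)), T ↦ h(one, one, false), W ↦ false, R ↦ node(h(h(one, one, false), 0, n), false), U ↦ h(one, one, false) }, so T ↦ h(one, one, false).

h(one, one, false)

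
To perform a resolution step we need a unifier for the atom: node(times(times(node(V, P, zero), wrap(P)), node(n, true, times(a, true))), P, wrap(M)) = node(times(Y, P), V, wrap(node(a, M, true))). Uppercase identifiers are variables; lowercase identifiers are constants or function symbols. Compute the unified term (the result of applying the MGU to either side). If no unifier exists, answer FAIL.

Decompose node/3: times(times(node(V, P, zero), wrap(P)), node(n, true, times(a, true))) = times(Y, P),  P = V,  wrap(M) = wrap(node(a, M, true)).
Decompose times/2: times(node(V, P, zero), wrap(P)) = Y,  node(n, true, times(a, true)) = P.
Bind Y := times(node(V, P, zero), wrap(P)); no other remaining equation mentions Y.
Bind P := node(n, true, times(a, true)); substituting into the one remaining equation that mentions P gives: node(n, true, times(a, true)) = V. Substituting into the earlier binding gives Y := times(node(V, node(n, true, times(a, true)), zero), wrap(node(n, true, times(a, true)))).
Bind V := node(n, true, times(a, true)); no other remaining equation mentions V. Substituting into the earlier binding gives Y := times(node(node(n, true, times(a, true)), node(n, true, times(a, true)), zero), wrap(node(n, true, times(a, true)))).
Decompose wrap/1: M = node(a, M, true).
Occurs check fails: M occurs in node(a, M, true); the equation M = node(a, M, true) has no finite solution.

FAIL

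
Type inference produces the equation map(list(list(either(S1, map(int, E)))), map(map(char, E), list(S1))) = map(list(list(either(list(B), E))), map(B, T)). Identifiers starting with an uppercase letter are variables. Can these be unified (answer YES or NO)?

NO

Decompose map/2: list(list(either(S1, map(int, E)))) = list(list(either(list(B), E))),  map(map(char, E), list(S1)) = map(B, T).
Decompose list/1: list(either(S1, map(int, E))) = list(either(list(B), E)).
Decompose list/1: either(S1, map(int, E)) = either(list(B), E).
Decompose either/2: S1 = list(B),  map(int, E) = E.
Bind S1 := list(B); substituting into the one remaining equation that mentions S1 gives: map(map(char, E), list(list(B))) = map(B, T).
Occurs check fails: E occurs in map(int, E); the equation E = map(int, E) has no finite solution.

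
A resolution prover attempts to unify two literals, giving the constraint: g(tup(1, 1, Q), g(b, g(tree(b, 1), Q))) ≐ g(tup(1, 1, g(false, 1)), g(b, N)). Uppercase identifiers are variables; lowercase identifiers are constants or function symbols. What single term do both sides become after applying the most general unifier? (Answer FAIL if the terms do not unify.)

g(tup(1, 1, g(false, 1)), g(b, g(tree(b, 1), g(false, 1))))

Decompose g/2: tup(1, 1, Q) ≐ tup(1, 1, g(false, 1)),  g(b, g(tree(b, 1), Q)) ≐ g(b, N).
Decompose tup/3: 1 ≐ 1,  1 ≐ 1,  Q ≐ g(false, 1).
Delete trivial equation 1 ≐ 1.
Delete trivial equation 1 ≐ 1.
Bind Q := g(false, 1); substituting into the remaining equation gives: g(b, g(tree(b, 1), g(false, 1))) ≐ g(b, N).
Decompose g/2: b ≐ b,  g(tree(b, 1), g(false, 1)) ≐ N.
Delete trivial equation b ≐ b.
Bind N := g(tree(b, 1), g(false, 1)).
Applying the MGU to either side gives g(tup(1, 1, g(false, 1)), g(b, g(tree(b, 1), g(false, 1)))).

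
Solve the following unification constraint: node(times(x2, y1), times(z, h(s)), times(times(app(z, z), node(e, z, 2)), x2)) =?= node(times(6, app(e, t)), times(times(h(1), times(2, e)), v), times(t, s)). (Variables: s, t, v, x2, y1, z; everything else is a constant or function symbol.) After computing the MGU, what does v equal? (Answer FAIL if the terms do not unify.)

h(6)

Decompose node/3: times(x2, y1) =?= times(6, app(e, t)),  times(z, h(s)) =?= times(times(h(1), times(2, e)), v),  times(times(app(z, z), node(e, z, 2)), x2) =?= times(t, s).
Decompose times/2: x2 =?= 6,  y1 =?= app(e, t).
Bind x2 := 6; substituting into the one remaining equation that mentions x2 gives: times(times(app(z, z), node(e, z, 2)), 6) =?= times(t, s).
Bind y1 := app(e, t); no other remaining equation mentions y1.
Decompose times/2: z =?= times(h(1), times(2, e)),  h(s) =?= v.
Bind z := times(h(1), times(2, e)); substituting into the one remaining equation that mentions z gives: times(times(app(times(h(1), times(2, e)), times(h(1), times(2, e))), node(e, times(h(1), times(2, e)), 2)), 6) =?= times(t, s).
Bind v := h(s); no other remaining equation mentions v.
Decompose times/2: times(app(times(h(1), times(2, e)), times(h(1), times(2, e))), node(e, times(h(1), times(2, e)), 2)) =?= t,  6 =?= s.
Bind t := times(app(times(h(1), times(2, e)), times(h(1), times(2, e))), node(e, times(h(1), times(2, e)), 2)); no other remaining equation mentions t. Substituting into the earlier binding gives y1 := app(e, times(app(times(h(1), times(2, e)), times(h(1), times(2, e))), node(e, times(h(1), times(2, e)), 2))).
Bind s := 6. Substituting into the earlier binding gives v := h(6).
MGU = { x2 -> 6, y1 -> app(e, times(app(times(h(1), times(2, e)), times(h(1), times(2, e))), node(e, times(h(1), times(2, e)), 2))), z -> times(h(1), times(2, e)), v -> h(6), t -> times(app(times(h(1), times(2, e)), times(h(1), times(2, e))), node(e, times(h(1), times(2, e)), 2)), s -> 6 }, so v -> h(6).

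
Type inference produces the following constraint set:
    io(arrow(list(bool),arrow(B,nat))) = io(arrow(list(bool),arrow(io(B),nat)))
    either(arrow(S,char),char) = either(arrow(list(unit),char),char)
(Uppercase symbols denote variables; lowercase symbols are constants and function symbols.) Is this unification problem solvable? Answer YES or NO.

Decompose io/1: arrow(list(bool),arrow(B,nat)) = arrow(list(bool),arrow(io(B),nat)).
Decompose arrow/2: list(bool) = list(bool),  arrow(B,nat) = arrow(io(B),nat).
Delete trivial equation list(bool) = list(bool).
Decompose arrow/2: B = io(B),  nat = nat.
Occurs check fails: B occurs in io(B); the equation B = io(B) has no finite solution.

NO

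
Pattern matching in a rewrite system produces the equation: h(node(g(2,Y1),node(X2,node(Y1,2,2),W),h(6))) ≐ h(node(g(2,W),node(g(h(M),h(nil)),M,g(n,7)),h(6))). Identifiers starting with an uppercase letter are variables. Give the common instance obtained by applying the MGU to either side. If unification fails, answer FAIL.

Decompose h/1: node(g(2,Y1),node(X2,node(Y1,2,2),W),h(6)) ≐ node(g(2,W),node(g(h(M),h(nil)),M,g(n,7)),h(6)).
Decompose node/3: g(2,Y1) ≐ g(2,W),  node(X2,node(Y1,2,2),W) ≐ node(g(h(M),h(nil)),M,g(n,7)),  h(6) ≐ h(6).
Decompose g/2: 2 ≐ 2,  Y1 ≐ W.
Delete trivial equation 2 ≐ 2.
Bind Y1 := W; substituting into the one remaining equation that mentions Y1 gives: node(X2,node(W,2,2),W) ≐ node(g(h(M),h(nil)),M,g(n,7)).
Decompose node/3: X2 ≐ g(h(M),h(nil)),  node(W,2,2) ≐ M,  W ≐ g(n,7).
Bind X2 := g(h(M),h(nil)); no other remaining equation mentions X2.
Bind M := node(W,2,2); no other remaining equation mentions M. Substituting into the earlier binding gives X2 := g(h(node(W,2,2)),h(nil)).
Bind W := g(n,7); no other remaining equation mentions W. Substituting into the earlier bindings gives Y1 := g(n,7), X2 := g(h(node(g(n,7),2,2)),h(nil)), M := node(g(n,7),2,2).
Delete trivial equation h(6) ≐ h(6).
Applying the MGU to either side gives h(node(g(2,g(n,7)),node(g(h(node(g(n,7),2,2)),h(nil)),node(g(n,7),2,2),g(n,7)),h(6))).

h(node(g(2,g(n,7)),node(g(h(node(g(n,7),2,2)),h(nil)),node(g(n,7),2,2),g(n,7)),h(6)))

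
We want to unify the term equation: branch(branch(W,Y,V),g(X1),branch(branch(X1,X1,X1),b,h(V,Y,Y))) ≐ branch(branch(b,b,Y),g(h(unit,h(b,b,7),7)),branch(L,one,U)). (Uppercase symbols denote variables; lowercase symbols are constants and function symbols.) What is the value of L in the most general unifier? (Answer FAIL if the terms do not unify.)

FAIL

Decompose branch/3: branch(W,Y,V) ≐ branch(b,b,Y),  g(X1) ≐ g(h(unit,h(b,b,7),7)),  branch(branch(X1,X1,X1),b,h(V,Y,Y)) ≐ branch(L,one,U).
Decompose branch/3: W ≐ b,  Y ≐ b,  V ≐ Y.
Bind W := b; no other remaining equation mentions W.
Bind Y := b; substituting into the 2 remaining equations that mention Y gives: V ≐ b,  branch(branch(X1,X1,X1),b,h(V,b,b)) ≐ branch(L,one,U).
Bind V := b; substituting into the one remaining equation that mentions V gives: branch(branch(X1,X1,X1),b,h(b,b,b)) ≐ branch(L,one,U).
Decompose g/1: X1 ≐ h(unit,h(b,b,7),7).
Bind X1 := h(unit,h(b,b,7),7); substituting into the remaining equation gives: branch(branch(h(unit,h(b,b,7),7),h(unit,h(b,b,7),7),h(unit,h(b,b,7),7)),b,h(b,b,b)) ≐ branch(L,one,U).
Decompose branch/3: branch(h(unit,h(b,b,7),7),h(unit,h(b,b,7),7),h(unit,h(b,b,7),7)) ≐ L,  b ≐ one,  h(b,b,b) ≐ U.
Bind L := branch(h(unit,h(b,b,7),7),h(unit,h(b,b,7),7),h(unit,h(b,b,7),7)); no other remaining equation mentions L.
Clash: constants b and one differ; no unifier exists.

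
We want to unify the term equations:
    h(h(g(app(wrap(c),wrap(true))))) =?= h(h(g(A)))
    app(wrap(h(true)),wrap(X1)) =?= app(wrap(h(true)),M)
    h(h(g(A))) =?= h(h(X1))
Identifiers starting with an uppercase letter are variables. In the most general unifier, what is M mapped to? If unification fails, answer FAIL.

wrap(g(app(wrap(c),wrap(true))))

Decompose h/1: h(g(app(wrap(c),wrap(true)))) =?= h(g(A)).
Decompose h/1: g(app(wrap(c),wrap(true))) =?= g(A).
Decompose g/1: app(wrap(c),wrap(true)) =?= A.
Bind A := app(wrap(c),wrap(true)); substituting into the one remaining equation that mentions A gives: h(h(g(app(wrap(c),wrap(true))))) =?= h(h(X1)).
Decompose app/2: wrap(h(true)) =?= wrap(h(true)),  wrap(X1) =?= M.
Delete trivial equation wrap(h(true)) =?= wrap(h(true)).
Bind M := wrap(X1); no other remaining equation mentions M.
Decompose h/1: h(g(app(wrap(c),wrap(true)))) =?= h(X1).
Decompose h/1: g(app(wrap(c),wrap(true))) =?= X1.
Bind X1 := g(app(wrap(c),wrap(true))). Substituting into the earlier binding gives M := wrap(g(app(wrap(c),wrap(true)))).
MGU = { A -> app(wrap(c),wrap(true)), M -> wrap(g(app(wrap(c),wrap(true)))), X1 -> g(app(wrap(c),wrap(true))) }, so M -> wrap(g(app(wrap(c),wrap(true)))).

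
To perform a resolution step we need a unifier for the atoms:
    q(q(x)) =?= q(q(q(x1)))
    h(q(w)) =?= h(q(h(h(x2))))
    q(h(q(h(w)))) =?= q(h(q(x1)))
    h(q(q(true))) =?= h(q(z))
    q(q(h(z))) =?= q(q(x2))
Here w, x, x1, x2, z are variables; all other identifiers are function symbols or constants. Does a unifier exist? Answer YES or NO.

Decompose q/1: q(x) =?= q(q(x1)).
Decompose q/1: x =?= q(x1).
Bind x := q(x1); no other remaining equation mentions x.
Decompose h/1: q(w) =?= q(h(h(x2))).
Decompose q/1: w =?= h(h(x2)).
Bind w := h(h(x2)); substituting into the one remaining equation that mentions w gives: q(h(q(h(h(h(x2)))))) =?= q(h(q(x1))).
Decompose q/1: h(q(h(h(h(x2))))) =?= h(q(x1)).
Decompose h/1: q(h(h(h(x2)))) =?= q(x1).
Decompose q/1: h(h(h(x2))) =?= x1.
Bind x1 := h(h(h(x2))); no other remaining equation mentions x1. Substituting into the earlier binding gives x := q(h(h(h(x2)))).
Decompose h/1: q(q(true)) =?= q(z).
Decompose q/1: q(true) =?= z.
Bind z := q(true); substituting into the remaining equation gives: q(q(h(q(true)))) =?= q(q(x2)).
Decompose q/1: q(h(q(true))) =?= q(x2).
Decompose q/1: h(q(true)) =?= x2.
Bind x2 := h(q(true)). Substituting into the earlier bindings gives x := q(h(h(h(h(q(true)))))), w := h(h(h(q(true)))), x1 := h(h(h(h(q(true))))).
No equations remain and no clash or occurs-check failure arose, so a unifier exists.

YES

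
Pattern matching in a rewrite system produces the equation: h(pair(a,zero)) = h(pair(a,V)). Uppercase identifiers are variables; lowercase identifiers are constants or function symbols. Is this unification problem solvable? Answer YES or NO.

YES

Decompose h/1: pair(a,zero) = pair(a,V).
Decompose pair/2: a = a,  zero = V.
Delete trivial equation a = a.
Bind V := zero.
No equations remain and no clash or occurs-check failure arose, so a unifier exists.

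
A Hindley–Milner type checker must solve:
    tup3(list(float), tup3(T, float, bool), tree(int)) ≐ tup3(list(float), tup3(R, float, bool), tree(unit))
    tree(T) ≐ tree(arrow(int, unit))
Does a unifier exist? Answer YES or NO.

NO

Decompose tup3/3: list(float) ≐ list(float),  tup3(T, float, bool) ≐ tup3(R, float, bool),  tree(int) ≐ tree(unit).
Delete trivial equation list(float) ≐ list(float).
Decompose tup3/3: T ≐ R,  float ≐ float,  bool ≐ bool.
Bind T := R; substituting into the one remaining equation that mentions T gives: tree(R) ≐ tree(arrow(int, unit)).
Delete trivial equation float ≐ float.
Delete trivial equation bool ≐ bool.
Decompose tree/1: int ≐ unit.
Clash: constants int and unit differ; no unifier exists.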